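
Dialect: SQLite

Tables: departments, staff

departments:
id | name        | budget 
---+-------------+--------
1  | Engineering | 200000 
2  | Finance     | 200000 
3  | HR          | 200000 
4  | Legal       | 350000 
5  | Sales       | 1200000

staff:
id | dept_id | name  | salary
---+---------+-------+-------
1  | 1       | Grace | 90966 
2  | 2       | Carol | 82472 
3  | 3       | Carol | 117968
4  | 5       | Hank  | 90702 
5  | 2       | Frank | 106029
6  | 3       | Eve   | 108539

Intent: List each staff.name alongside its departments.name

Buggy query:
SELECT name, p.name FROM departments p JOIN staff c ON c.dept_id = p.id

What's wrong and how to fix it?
Bug: Both tables have a 'name' column; the unqualified reference is ambiguous

Fix: Prefix ambiguous columns with the table alias

Corrected query:
SELECT c.name, p.name FROM departments p JOIN staff c ON c.dept_id = p.id

Result:
name  | name       
------+------------
Grace | Engineering
Carol | Finance    
Carol | HR         
Hank  | Sales      
Frank | Finance    
Eve   | HR         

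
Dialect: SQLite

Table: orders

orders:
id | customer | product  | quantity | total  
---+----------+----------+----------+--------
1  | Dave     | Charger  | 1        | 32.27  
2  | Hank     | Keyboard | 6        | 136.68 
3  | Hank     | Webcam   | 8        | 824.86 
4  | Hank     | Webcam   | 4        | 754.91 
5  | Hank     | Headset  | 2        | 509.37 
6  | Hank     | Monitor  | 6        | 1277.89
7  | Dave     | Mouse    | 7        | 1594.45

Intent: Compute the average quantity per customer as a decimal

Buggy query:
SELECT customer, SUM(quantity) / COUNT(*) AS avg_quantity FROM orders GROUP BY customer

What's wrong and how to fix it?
Bug: SUM(quantity) and COUNT(*) are both integers; the division truncates the fractional part

Fix: Multiply by 1.0 (or CAST to REAL) to force floating-point division

Corrected query:
SELECT customer, SUM(quantity) * 1.0 / COUNT(*) AS avg_quantity FROM orders GROUP BY customer

Result:
customer | avg_quantity
---------+-------------
Dave     | 4           
Hank     | 5.2         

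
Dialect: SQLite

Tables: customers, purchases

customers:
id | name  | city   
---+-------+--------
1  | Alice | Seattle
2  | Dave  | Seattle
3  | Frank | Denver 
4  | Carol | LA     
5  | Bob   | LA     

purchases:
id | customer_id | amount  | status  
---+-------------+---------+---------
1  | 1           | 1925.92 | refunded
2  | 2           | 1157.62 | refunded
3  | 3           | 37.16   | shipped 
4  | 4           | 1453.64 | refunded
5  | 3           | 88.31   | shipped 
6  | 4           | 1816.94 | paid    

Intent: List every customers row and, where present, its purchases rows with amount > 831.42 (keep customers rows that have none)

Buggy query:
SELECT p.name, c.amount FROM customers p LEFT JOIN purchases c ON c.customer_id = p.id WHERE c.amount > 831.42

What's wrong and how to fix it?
Bug: Filtering c.amount in WHERE discards the NULL rows produced by LEFT JOIN, turning it into an inner join

Fix: Move the right-table condition into the ON clause so unmatched parents are kept

Corrected query:
SELECT p.name, c.amount FROM customers p LEFT JOIN purchases c ON c.customer_id = p.id AND c.amount > 831.42

Result:
name  | amount 
------+--------
Alice | 1925.92
Dave  | 1157.62
Frank | NULL   
Carol | 1453.64
Carol | 1816.94
Bob   | NULL   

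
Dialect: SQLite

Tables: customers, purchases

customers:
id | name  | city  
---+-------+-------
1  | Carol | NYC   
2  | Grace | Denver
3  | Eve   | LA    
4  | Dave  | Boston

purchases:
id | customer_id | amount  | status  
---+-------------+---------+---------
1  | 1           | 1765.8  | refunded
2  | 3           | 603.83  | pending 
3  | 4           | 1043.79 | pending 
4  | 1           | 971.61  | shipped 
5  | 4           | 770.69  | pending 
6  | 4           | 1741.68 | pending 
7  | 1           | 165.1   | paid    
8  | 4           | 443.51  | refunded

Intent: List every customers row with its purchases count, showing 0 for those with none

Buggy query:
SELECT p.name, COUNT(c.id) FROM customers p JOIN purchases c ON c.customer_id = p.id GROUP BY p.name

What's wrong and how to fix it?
Bug: An inner join excludes parents with zero children

Fix: Switch to LEFT JOIN to retain unmatched parent rows

Corrected query:
SELECT p.name, COUNT(c.id) FROM customers p LEFT JOIN purchases c ON c.customer_id = p.id GROUP BY p.name

Result:
name  | COUNT(c.id)
------+------------
Carol | 3          
Dave  | 4          
Eve   | 1          
Grace | 0          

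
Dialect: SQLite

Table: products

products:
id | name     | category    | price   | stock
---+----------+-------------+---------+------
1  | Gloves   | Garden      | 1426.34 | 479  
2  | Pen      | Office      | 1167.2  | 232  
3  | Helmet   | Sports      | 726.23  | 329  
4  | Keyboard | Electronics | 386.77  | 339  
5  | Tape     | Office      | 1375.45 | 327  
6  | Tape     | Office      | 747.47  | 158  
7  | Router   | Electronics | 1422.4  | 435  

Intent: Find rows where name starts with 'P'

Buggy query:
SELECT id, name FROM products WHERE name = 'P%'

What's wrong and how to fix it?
Bug: Wildcards only work with LIKE; '=' treats '%' as a literal character

Fix: Replace '=' with LIKE so 'P%' is treated as a pattern

Corrected query:
SELECT id, name FROM products WHERE name LIKE 'P%'

Result:
id | name
---+-----
2  | Pen 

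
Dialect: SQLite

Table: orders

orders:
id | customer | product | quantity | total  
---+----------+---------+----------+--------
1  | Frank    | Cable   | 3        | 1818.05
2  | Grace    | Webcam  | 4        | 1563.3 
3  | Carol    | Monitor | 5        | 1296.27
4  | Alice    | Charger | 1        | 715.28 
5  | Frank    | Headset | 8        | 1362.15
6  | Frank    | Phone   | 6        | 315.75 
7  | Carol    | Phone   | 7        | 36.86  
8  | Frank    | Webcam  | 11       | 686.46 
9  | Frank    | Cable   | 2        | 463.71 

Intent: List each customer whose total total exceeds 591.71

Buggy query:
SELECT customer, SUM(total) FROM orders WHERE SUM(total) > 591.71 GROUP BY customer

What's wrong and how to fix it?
Bug: SUM(total) is an aggregate, but WHERE filters rows before aggregation

Fix: Use HAVING (which filters groups after aggregation) instead of WHERE

Corrected query:
SELECT customer, SUM(total) FROM orders GROUP BY customer HAVING SUM(total) > 591.71

Result:
customer | SUM(total)
---------+-----------
Alice    | 715.28    
Carol    | 1333.13   
Frank    | 4646.12   
Grace    | 1563.3    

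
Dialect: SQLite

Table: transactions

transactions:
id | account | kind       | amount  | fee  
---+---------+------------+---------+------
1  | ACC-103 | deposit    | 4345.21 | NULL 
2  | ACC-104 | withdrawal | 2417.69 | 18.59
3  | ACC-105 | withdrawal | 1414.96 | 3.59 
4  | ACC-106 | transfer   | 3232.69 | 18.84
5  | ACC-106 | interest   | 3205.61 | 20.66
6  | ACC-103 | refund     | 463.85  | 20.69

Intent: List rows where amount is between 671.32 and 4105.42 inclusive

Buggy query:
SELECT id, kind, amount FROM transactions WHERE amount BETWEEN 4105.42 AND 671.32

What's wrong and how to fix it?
Bug: BETWEEN expects the lower bound first; with 4105.42 AND 671.32 the range is empty

Fix: Write BETWEEN 671.32 AND 4105.42

Corrected query:
SELECT id, kind, amount FROM transactions WHERE amount BETWEEN 671.32 AND 4105.42

Result:
id | kind       | amount 
---+------------+--------
2  | withdrawal | 2417.69
3  | withdrawal | 1414.96
4  | transfer   | 3232.69
5  | interest   | 3205.61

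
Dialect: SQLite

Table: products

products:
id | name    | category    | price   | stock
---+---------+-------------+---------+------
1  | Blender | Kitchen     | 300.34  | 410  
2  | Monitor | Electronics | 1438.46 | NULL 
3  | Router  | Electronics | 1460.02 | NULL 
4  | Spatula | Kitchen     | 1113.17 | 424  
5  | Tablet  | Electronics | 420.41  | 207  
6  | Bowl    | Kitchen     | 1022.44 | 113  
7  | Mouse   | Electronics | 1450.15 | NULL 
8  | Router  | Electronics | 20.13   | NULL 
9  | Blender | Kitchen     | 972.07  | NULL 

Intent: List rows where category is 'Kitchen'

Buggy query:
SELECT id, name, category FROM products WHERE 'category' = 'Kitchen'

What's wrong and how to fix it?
Bug: Single quotes denote string literals in SQL; the column name is being compared as a constant string

Fix: Reference the column as category without single quotes

Corrected query:
SELECT id, name, category FROM products WHERE category = 'Kitchen'

Result:
id | name    | category
---+---------+---------
1  | Blender | Kitchen 
4  | Spatula | Kitchen 
6  | Bowl    | Kitchen 
9  | Blender | Kitchen 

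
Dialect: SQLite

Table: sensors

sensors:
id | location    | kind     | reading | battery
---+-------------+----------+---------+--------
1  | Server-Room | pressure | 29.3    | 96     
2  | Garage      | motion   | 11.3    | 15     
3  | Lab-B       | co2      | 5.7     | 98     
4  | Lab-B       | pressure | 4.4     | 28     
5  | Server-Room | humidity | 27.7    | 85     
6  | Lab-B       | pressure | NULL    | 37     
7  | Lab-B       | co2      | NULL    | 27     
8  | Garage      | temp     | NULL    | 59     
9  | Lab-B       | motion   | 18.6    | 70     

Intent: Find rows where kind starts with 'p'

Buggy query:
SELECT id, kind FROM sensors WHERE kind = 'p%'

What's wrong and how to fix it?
Bug: Wildcards only work with LIKE; '=' treats '%' as a literal character

Fix: Replace '=' with LIKE so 'p%' is treated as a pattern

Corrected query:
SELECT id, kind FROM sensors WHERE kind LIKE 'p%'

Result:
id | kind    
---+---------
1  | pressure
4  | pressure
6  | pressure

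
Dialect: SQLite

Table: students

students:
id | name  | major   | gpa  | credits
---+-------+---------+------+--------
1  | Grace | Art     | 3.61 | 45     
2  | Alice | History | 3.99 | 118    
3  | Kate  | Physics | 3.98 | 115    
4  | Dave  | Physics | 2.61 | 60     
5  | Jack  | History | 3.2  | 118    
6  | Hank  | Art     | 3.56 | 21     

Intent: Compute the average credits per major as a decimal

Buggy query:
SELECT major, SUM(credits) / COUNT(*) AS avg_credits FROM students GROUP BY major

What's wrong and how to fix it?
Bug: SUM(credits) and COUNT(*) are both integers; the division truncates the fractional part

Fix: Multiply by 1.0 (or CAST to REAL) to force floating-point division

Corrected query:
SELECT major, SUM(credits) * 1.0 / COUNT(*) AS avg_credits FROM students GROUP BY major

Result:
major   | avg_credits
--------+------------
Art     | 33         
History | 118        
Physics | 87.5       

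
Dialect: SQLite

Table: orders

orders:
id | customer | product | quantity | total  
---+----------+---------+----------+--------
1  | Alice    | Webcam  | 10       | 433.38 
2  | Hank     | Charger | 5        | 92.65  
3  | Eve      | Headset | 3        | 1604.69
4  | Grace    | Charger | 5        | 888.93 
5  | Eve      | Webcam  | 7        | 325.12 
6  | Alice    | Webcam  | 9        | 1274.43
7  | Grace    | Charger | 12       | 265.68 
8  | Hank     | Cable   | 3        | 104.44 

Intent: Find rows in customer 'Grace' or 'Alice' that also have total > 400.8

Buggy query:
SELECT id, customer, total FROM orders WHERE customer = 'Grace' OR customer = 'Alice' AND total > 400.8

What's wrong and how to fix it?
Bug: Without parentheses, AND is evaluated before OR, so the total filter only applies to the 'Alice' branch

Fix: Add parentheses around the OR so the AND applies to both alternatives

Corrected query:
SELECT id, customer, total FROM orders WHERE (customer = 'Grace' OR customer = 'Alice') AND total > 400.8

Result:
id | customer | total  
---+----------+--------
1  | Alice    | 433.38 
4  | Grace    | 888.93 
6  | Alice    | 1274.43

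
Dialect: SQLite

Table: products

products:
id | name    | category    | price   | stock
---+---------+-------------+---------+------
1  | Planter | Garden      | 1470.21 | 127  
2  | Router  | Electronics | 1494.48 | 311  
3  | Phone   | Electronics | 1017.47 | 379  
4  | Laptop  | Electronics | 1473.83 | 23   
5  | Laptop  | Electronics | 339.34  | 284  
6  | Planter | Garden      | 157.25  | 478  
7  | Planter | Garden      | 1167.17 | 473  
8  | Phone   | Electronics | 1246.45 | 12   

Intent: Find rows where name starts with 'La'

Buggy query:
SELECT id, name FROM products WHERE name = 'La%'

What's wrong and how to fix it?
Bug: Wildcards only work with LIKE; '=' treats '%' as a literal character

Fix: Use LIKE for wildcard pattern matching

Corrected query:
SELECT id, name FROM products WHERE name LIKE 'La%'

Result:
id | name  
---+-------
4  | Laptop
5  | Laptop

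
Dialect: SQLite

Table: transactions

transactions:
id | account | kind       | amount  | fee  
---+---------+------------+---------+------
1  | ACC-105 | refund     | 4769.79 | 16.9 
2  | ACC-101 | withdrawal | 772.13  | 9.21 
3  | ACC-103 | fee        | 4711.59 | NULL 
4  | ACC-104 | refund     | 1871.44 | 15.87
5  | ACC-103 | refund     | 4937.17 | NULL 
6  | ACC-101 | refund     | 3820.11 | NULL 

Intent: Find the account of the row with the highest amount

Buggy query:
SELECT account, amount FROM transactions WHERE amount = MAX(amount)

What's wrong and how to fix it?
Bug: MAX(amount) is an aggregate and cannot be used directly in WHERE

Fix: Wrap MAX in a scalar subquery so WHERE compares against a single value

Corrected query:
SELECT account, amount FROM transactions WHERE amount = (SELECT MAX(amount) FROM transactions)

Result:
account | amount 
--------+--------
ACC-103 | 4937.17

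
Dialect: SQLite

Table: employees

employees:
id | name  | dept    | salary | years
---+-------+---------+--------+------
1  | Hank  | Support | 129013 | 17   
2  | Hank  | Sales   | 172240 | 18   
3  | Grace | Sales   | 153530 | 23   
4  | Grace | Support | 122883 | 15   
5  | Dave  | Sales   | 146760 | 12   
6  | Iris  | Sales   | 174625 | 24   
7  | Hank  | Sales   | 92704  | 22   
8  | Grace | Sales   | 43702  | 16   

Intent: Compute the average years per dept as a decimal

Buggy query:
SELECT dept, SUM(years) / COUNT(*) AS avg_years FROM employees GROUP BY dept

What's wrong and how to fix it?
Bug: Both operands are integers, so '/' performs integer division and truncates

Fix: Multiply by 1.0 (or CAST to REAL) to force floating-point division

Corrected query:
SELECT dept, SUM(years) * 1.0 / COUNT(*) AS avg_years FROM employees GROUP BY dept

Result:
dept    | avg_years
--------+----------
Sales   | 19.166667
Support | 16       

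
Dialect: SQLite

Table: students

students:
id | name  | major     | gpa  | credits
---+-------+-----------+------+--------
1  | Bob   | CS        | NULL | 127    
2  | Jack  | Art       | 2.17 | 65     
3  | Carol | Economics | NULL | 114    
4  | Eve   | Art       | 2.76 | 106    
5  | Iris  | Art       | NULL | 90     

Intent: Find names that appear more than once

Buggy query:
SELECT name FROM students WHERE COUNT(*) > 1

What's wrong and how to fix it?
Bug: COUNT(*) is an aggregate and cannot be used in WHERE

Fix: Group first, then use HAVING for the count condition

Corrected query:
SELECT name FROM students GROUP BY name HAVING COUNT(*) > 1

Result:
(no rows)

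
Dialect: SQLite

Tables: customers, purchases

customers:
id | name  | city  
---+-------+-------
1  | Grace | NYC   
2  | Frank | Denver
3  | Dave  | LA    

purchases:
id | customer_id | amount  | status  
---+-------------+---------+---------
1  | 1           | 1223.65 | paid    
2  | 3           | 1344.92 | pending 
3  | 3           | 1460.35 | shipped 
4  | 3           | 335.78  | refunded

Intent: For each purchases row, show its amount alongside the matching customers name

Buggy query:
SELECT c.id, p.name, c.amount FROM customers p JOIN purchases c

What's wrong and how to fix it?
Bug: JOIN with no ON clause produces a cartesian product; every purchases row pairs with every customers row

Fix: Specify the join condition linking the foreign key to the parent id

Corrected query:
SELECT c.id, p.name, c.amount FROM customers p JOIN purchases c ON c.customer_id = p.id

Result:
id | name  | amount 
---+-------+--------
1  | Grace | 1223.65
2  | Dave  | 1344.92
3  | Dave  | 1460.35
4  | Dave  | 335.78 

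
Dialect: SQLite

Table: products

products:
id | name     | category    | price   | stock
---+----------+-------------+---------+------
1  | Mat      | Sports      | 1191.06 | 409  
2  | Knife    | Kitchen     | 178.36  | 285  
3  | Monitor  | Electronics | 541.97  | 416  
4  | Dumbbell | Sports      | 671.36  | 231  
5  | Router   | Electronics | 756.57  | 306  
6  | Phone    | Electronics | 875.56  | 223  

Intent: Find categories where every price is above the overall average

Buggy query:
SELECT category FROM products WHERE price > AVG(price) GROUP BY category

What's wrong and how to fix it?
Bug: WHERE evaluates per row before aggregation, so AVG() is unavailable

Fix: Use a subquery for AVG and a HAVING MIN(...) filter so the condition holds for every row in the group

Corrected query:
SELECT category FROM products GROUP BY category HAVING MIN(price) > (SELECT AVG(price) FROM products)

Result:
(no rows)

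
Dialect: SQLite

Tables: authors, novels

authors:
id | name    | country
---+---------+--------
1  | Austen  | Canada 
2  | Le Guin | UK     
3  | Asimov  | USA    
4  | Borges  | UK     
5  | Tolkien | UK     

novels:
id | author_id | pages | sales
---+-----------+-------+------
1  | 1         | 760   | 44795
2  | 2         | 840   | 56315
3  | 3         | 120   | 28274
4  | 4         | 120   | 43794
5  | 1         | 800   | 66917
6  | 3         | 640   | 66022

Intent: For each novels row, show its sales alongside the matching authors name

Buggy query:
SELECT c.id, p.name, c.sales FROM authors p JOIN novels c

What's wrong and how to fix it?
Bug: JOIN with no ON clause produces a cartesian product; every novels row pairs with every authors row

Fix: Specify the join condition linking the foreign key to the parent id

Corrected query:
SELECT c.id, p.name, c.sales FROM authors p JOIN novels c ON c.author_id = p.id

Result:
id | name    | sales
---+---------+------
1  | Austen  | 44795
2  | Le Guin | 56315
3  | Asimov  | 28274
4  | Borges  | 43794
5  | Austen  | 66917
6  | Asimov  | 66022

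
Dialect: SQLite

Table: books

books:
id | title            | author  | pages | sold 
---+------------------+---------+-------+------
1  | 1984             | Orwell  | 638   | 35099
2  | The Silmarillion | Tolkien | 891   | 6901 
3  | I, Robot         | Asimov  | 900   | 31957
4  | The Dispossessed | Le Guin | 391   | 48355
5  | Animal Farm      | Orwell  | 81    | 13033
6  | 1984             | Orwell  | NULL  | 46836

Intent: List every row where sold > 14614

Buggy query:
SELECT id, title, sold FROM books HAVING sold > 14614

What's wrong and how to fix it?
Bug: HAVING filters the output of aggregation, but this query has no GROUP BY and no aggregate functions, so SQLite rejects it (HAVING clause on a non-aggregate query); the condition here is per row

Fix: Use WHERE for row-level filtering

Corrected query:
SELECT id, title, sold FROM books WHERE sold > 14614

Result:
id | title            | sold 
---+------------------+------
1  | 1984             | 35099
3  | I, Robot         | 31957
4  | The Dispossessed | 48355
6  | 1984             | 46836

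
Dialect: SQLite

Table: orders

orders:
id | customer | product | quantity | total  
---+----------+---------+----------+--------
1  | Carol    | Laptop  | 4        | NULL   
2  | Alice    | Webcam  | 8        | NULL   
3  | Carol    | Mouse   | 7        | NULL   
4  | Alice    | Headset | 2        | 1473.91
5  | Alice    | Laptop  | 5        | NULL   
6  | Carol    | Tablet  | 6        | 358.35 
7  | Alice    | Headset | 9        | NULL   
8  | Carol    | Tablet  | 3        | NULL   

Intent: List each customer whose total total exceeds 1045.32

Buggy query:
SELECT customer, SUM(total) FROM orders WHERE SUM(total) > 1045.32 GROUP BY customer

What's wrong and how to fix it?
Bug: Aggregate functions cannot appear in a WHERE clause

Fix: Use HAVING (which filters groups after aggregation) instead of WHERE

Corrected query:
SELECT customer, SUM(total) FROM orders GROUP BY customer HAVING SUM(total) > 1045.32

Result:
customer | SUM(total)
---------+-----------
Alice    | 1473.91   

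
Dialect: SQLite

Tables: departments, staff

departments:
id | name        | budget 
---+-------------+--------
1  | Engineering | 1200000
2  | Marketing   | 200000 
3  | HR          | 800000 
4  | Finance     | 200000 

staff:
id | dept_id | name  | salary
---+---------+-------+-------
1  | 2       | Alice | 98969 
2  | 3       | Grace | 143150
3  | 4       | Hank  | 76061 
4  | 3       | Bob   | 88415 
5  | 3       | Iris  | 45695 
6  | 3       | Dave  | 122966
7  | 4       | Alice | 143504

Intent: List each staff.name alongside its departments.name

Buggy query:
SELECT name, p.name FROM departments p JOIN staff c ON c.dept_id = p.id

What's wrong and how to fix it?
Bug: Both tables have a 'name' column; the unqualified reference is ambiguous

Fix: Prefix ambiguous columns with the table alias

Corrected query:
SELECT c.name, p.name FROM departments p JOIN staff c ON c.dept_id = p.id

Result:
name  | name     
------+----------
Alice | Marketing
Grace | HR       
Hank  | Finance  
Bob   | HR       
Iris  | HR       
Dave  | HR       
Alice | Finance  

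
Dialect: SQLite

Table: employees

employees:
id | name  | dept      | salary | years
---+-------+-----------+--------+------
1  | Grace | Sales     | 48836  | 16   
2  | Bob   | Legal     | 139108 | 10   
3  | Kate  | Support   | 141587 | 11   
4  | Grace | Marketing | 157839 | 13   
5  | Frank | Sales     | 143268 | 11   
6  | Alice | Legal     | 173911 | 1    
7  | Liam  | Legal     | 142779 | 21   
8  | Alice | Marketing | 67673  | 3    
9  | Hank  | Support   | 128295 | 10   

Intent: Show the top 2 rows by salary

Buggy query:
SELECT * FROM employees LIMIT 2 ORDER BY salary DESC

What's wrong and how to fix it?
Bug: LIMIT must come after ORDER BY

Fix: Swap the clauses: ORDER BY first, then LIMIT

Corrected query:
SELECT * FROM employees ORDER BY salary DESC LIMIT 2

Result:
id | name  | dept      | salary | years
---+-------+-----------+--------+------
6  | Alice | Legal     | 173911 | 1    
4  | Grace | Marketing | 157839 | 13   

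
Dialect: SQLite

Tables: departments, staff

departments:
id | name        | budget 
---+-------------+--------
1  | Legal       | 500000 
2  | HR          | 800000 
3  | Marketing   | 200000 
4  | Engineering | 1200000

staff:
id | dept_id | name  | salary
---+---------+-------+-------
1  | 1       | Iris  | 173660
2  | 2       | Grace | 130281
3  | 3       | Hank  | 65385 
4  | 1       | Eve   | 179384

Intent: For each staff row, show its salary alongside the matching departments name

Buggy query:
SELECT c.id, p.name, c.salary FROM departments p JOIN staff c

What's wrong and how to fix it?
Bug: JOIN with no ON clause produces a cartesian product; every staff row pairs with every departments row

Fix: Add ON c.dept_id = p.id to the JOIN

Corrected query:
SELECT c.id, p.name, c.salary FROM departments p JOIN staff c ON c.dept_id = p.id

Result:
id | name      | salary
---+-----------+-------
1  | Legal     | 173660
2  | HR        | 130281
3  | Marketing | 65385 
4  | Legal     | 179384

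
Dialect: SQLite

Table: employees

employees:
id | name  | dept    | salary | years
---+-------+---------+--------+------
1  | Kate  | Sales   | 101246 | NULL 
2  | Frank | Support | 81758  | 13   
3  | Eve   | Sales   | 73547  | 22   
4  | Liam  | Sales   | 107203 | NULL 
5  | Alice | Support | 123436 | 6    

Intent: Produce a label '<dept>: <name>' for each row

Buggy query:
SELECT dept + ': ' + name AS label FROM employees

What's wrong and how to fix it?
Bug: SQLite uses || for string concatenation; + coerces text to numbers (yielding 0)

Fix: Replace + with || to concatenate text

Corrected query:
SELECT dept || ': ' || name AS label FROM employees

Result:
label         
--------------
Sales: Kate   
Support: Frank
Sales: Eve    
Sales: Liam   
Support: Alice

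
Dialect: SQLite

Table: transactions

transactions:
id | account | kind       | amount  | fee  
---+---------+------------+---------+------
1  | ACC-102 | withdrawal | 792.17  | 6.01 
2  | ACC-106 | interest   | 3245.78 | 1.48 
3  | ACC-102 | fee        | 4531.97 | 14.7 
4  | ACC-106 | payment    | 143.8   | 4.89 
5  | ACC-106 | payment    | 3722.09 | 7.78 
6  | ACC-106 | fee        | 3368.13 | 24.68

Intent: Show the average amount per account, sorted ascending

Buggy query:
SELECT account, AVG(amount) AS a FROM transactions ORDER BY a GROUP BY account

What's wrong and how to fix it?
Bug: ORDER BY appears before GROUP BY; SQL clause order requires GROUP BY first

Fix: Reorder: SELECT … FROM … GROUP BY … ORDER BY …

Corrected query:
SELECT account, AVG(amount) AS a FROM transactions GROUP BY account ORDER BY a

Result:
account | a      
--------+--------
ACC-106 | 2619.95
ACC-102 | 2662.07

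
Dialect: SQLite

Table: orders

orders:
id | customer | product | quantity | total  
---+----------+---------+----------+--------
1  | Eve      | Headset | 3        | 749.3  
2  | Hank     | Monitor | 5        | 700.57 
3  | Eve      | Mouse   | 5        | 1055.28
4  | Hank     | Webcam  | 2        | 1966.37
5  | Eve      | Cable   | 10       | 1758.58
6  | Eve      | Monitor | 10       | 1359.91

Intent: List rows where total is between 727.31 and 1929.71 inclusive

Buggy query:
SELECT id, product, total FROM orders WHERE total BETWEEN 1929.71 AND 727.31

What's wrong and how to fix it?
Bug: BETWEEN expects the lower bound first; with 1929.71 AND 727.31 the range is empty

Fix: Swap the bounds so the smaller value comes first

Corrected query:
SELECT id, product, total FROM orders WHERE total BETWEEN 727.31 AND 1929.71

Result:
id | product | total  
---+---------+--------
1  | Headset | 749.3  
3  | Mouse   | 1055.28
5  | Cable   | 1758.58
6  | Monitor | 1359.91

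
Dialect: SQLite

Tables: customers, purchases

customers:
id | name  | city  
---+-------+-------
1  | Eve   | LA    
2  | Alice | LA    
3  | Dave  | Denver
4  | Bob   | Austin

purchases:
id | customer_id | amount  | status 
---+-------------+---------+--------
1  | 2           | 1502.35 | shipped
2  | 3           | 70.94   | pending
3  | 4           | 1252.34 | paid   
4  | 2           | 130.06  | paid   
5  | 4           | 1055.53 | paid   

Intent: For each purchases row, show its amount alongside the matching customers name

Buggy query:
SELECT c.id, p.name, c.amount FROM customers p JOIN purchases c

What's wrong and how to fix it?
Bug: JOIN with no ON clause produces a cartesian product; every purchases row pairs with every customers row

Fix: Add ON c.customer_id = p.id to the JOIN

Corrected query:
SELECT c.id, p.name, c.amount FROM customers p JOIN purchases c ON c.customer_id = p.id

Result:
id | name  | amount 
---+-------+--------
1  | Alice | 1502.35
2  | Dave  | 70.94  
3  | Bob   | 1252.34
4  | Alice | 130.06 
5  | Bob   | 1055.53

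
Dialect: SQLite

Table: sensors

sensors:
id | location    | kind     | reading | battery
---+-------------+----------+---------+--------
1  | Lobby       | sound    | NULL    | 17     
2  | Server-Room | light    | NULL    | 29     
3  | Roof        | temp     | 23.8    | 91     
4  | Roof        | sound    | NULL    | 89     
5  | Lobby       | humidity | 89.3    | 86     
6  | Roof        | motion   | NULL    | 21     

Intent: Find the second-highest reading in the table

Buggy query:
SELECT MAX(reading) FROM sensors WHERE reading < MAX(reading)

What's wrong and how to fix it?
Bug: The inner MAX is an aggregate inside WHERE, which is not allowed

Fix: Put the inner MAX in a scalar subquery

Corrected query:
SELECT MAX(reading) FROM sensors WHERE reading < (SELECT MAX(reading) FROM sensors)

Result:
MAX(reading)
------------
23.8        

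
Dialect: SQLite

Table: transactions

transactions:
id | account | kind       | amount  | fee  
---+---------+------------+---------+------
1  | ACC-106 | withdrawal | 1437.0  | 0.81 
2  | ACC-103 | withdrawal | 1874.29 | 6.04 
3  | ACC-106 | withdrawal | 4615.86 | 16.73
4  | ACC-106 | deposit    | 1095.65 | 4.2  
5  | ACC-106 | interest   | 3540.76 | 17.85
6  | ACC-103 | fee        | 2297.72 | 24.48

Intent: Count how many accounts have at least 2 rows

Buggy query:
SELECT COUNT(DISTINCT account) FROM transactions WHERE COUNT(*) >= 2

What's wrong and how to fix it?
Bug: WHERE filters individual rows, not groups, so a group-level COUNT is invalid there

Fix: Group first with HAVING COUNT(*) >= 2, then COUNT the resulting groups

Corrected query:
SELECT COUNT(*) FROM (SELECT account FROM transactions GROUP BY account HAVING COUNT(*) >= 2)

Result:
COUNT(*)
--------
2       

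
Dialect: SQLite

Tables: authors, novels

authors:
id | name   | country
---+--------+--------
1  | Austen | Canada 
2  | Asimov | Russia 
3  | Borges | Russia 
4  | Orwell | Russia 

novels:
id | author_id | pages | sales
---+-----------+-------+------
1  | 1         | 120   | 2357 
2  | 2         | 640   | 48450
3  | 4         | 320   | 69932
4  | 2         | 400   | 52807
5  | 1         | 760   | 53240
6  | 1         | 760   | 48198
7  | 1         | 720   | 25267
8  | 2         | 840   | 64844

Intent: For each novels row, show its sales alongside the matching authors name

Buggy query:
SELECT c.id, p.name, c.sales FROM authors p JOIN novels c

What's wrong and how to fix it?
Bug: JOIN with no ON clause produces a cartesian product; every novels row pairs with every authors row

Fix: Specify the join condition linking the foreign key to the parent id

Corrected query:
SELECT c.id, p.name, c.sales FROM authors p JOIN novels c ON c.author_id = p.id

Result:
id | name   | sales
---+--------+------
1  | Austen | 2357 
2  | Asimov | 48450
3  | Orwell | 69932
4  | Asimov | 52807
5  | Austen | 53240
6  | Austen | 48198
7  | Austen | 25267
8  | Asimov | 64844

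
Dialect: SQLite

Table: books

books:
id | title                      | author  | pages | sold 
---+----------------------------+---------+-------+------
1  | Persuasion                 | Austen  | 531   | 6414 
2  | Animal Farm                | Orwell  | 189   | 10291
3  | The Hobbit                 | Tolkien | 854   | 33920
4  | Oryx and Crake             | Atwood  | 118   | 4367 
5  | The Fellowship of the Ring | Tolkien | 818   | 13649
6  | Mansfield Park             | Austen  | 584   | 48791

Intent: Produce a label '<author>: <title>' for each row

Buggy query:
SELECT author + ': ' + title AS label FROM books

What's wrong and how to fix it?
Bug: SQLite uses || for string concatenation; + coerces text to numbers (yielding 0)

Fix: Replace + with || to concatenate text

Corrected query:
SELECT author || ': ' || title AS label FROM books

Result:
label                              
-----------------------------------
Austen: Persuasion                 
Orwell: Animal Farm                
Tolkien: The Hobbit                
Atwood: Oryx and Crake             
Tolkien: The Fellowship of the Ring
Austen: Mansfield Park             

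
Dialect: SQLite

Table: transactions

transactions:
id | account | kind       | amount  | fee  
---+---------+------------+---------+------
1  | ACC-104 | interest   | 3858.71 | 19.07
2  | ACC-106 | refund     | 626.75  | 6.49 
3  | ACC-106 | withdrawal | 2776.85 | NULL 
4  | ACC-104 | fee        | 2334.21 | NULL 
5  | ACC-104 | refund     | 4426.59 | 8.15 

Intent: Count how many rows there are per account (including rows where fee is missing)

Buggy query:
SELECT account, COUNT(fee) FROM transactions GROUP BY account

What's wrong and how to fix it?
Bug: COUNT(fee) skips NULLs, so groups with missing fee are undercounted

Fix: Replace COUNT(fee) with COUNT(*)

Corrected query:
SELECT account, COUNT(*) FROM transactions GROUP BY account

Result:
account | COUNT(*)
--------+---------
ACC-104 | 3       
ACC-106 | 2       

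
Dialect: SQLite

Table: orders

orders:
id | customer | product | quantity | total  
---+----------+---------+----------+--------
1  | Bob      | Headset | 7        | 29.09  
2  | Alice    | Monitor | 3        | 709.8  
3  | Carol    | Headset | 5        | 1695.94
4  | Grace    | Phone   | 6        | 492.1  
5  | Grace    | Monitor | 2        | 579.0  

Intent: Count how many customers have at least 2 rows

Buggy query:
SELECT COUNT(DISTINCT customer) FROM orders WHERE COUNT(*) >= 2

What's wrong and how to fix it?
Bug: COUNT(*) cannot appear in WHERE; the per-group count doesn't exist yet

Fix: Use a subquery that GROUPs and filters with HAVING, then count its rows

Corrected query:
SELECT COUNT(*) FROM (SELECT customer FROM orders GROUP BY customer HAVING COUNT(*) >= 2)

Result:
COUNT(*)
--------
1       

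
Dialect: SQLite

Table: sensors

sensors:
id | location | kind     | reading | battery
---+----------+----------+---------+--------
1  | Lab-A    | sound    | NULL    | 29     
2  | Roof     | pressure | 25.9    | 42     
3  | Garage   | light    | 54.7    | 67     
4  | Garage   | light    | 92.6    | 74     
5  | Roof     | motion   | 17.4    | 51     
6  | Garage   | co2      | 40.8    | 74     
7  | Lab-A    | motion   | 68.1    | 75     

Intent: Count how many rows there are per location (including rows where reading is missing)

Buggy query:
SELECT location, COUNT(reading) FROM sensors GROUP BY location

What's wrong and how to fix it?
Bug: COUNT(reading) skips NULLs, so groups with missing reading are undercounted

Fix: Replace COUNT(reading) with COUNT(*)

Corrected query:
SELECT location, COUNT(*) FROM sensors GROUP BY location

Result:
location | COUNT(*)
---------+---------
Garage   | 3       
Lab-A    | 2       
Roof     | 2       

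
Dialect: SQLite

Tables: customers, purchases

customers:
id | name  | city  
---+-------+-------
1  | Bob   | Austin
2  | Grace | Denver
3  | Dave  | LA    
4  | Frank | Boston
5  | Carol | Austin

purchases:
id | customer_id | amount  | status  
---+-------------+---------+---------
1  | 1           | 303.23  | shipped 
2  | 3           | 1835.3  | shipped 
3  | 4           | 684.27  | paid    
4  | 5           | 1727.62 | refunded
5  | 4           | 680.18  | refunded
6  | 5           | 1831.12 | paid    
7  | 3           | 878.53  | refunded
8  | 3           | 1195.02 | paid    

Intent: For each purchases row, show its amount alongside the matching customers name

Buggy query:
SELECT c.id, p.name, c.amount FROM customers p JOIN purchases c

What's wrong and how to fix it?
Bug: JOIN with no ON clause produces a cartesian product; every purchases row pairs with every customers row

Fix: Add ON c.customer_id = p.id to the JOIN

Corrected query:
SELECT c.id, p.name, c.amount FROM customers p JOIN purchases c ON c.customer_id = p.id

Result:
id | name  | amount 
---+-------+--------
1  | Bob   | 303.23 
2  | Dave  | 1835.3 
3  | Frank | 684.27 
4  | Carol | 1727.62
5  | Frank | 680.18 
6  | Carol | 1831.12
7  | Dave  | 878.53 
8  | Dave  | 1195.02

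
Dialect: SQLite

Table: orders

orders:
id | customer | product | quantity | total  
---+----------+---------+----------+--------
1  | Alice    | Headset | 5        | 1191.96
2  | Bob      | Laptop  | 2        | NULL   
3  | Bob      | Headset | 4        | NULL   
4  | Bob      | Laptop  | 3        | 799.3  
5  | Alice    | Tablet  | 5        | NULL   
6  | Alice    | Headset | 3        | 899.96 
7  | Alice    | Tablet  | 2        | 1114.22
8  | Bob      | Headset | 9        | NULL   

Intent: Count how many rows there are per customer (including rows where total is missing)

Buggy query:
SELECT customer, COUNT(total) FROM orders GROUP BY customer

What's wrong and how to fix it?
Bug: COUNT(column) counts non-NULL values only; rows with NULL total aren't counted

Fix: Replace COUNT(total) with COUNT(*)

Corrected query:
SELECT customer, COUNT(*) FROM orders GROUP BY customer

Result:
customer | COUNT(*)
---------+---------
Alice    | 4       
Bob      | 4       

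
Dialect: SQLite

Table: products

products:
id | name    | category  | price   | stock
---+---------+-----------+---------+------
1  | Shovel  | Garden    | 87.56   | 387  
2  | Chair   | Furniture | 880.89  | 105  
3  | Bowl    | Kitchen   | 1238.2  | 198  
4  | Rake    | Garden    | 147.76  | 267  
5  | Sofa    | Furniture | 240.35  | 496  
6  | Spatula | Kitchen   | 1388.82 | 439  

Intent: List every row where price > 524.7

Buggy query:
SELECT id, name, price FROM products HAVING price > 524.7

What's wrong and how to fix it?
Bug: This is a non-aggregate query (no GROUP BY, no aggregates), so in SQLite the HAVING clause is invalid here; a row-level condition belongs in WHERE

Fix: Use WHERE for row-level filtering

Corrected query:
SELECT id, name, price FROM products WHERE price > 524.7

Result:
id | name    | price  
---+---------+--------
2  | Chair   | 880.89 
3  | Bowl    | 1238.2 
6  | Spatula | 1388.82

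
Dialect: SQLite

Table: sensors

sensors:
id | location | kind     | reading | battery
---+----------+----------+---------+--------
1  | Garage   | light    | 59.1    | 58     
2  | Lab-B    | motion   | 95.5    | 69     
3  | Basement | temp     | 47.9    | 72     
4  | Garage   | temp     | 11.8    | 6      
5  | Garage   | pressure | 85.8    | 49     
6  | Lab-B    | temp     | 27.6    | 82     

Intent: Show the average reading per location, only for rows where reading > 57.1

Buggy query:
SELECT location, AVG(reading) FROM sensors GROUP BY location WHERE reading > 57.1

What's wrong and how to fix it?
Bug: Row-level WHERE must come before GROUP BY in the clause order

Fix: Place WHERE between FROM and GROUP BY

Corrected query:
SELECT location, AVG(reading) FROM sensors WHERE reading > 57.1 GROUP BY location

Result:
location | AVG(reading)
---------+-------------
Garage   | 72.45       
Lab-B    | 95.5        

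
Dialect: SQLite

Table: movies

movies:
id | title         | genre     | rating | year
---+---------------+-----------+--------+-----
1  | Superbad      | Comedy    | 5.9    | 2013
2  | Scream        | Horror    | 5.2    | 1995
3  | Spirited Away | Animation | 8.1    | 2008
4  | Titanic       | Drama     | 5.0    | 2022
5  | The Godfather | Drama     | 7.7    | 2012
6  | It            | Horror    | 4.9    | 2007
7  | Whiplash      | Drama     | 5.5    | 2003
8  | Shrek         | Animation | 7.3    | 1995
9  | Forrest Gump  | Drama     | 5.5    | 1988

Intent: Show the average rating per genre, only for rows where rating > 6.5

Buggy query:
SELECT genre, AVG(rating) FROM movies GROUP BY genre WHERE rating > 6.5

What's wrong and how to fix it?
Bug: Row-level WHERE must come before GROUP BY in the clause order

Fix: Move the WHERE clause before GROUP BY

Corrected query:
SELECT genre, AVG(rating) FROM movies WHERE rating > 6.5 GROUP BY genre

Result:
genre     | AVG(rating)
----------+------------
Animation | 7.7        
Drama     | 7.7        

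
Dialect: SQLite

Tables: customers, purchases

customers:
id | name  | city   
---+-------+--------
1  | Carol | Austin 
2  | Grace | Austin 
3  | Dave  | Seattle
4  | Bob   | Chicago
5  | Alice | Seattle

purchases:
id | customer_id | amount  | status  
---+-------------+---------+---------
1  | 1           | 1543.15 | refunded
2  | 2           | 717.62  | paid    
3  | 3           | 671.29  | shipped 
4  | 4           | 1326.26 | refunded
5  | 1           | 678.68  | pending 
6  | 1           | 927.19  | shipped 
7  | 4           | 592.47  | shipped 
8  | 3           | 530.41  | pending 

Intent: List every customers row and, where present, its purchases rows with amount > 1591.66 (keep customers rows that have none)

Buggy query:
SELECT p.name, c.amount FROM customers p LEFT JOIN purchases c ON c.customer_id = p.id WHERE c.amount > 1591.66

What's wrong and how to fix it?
Bug: Filtering c.amount in WHERE discards the NULL rows produced by LEFT JOIN, turning it into an inner join

Fix: Move the right-table condition into the ON clause so unmatched parents are kept

Corrected query:
SELECT p.name, c.amount FROM customers p LEFT JOIN purchases c ON c.customer_id = p.id AND c.amount > 1591.66

Result:
name  | amount
------+-------
Carol | NULL  
Grace | NULL  
Dave  | NULL  
Bob   | NULL  
Alice | NULL  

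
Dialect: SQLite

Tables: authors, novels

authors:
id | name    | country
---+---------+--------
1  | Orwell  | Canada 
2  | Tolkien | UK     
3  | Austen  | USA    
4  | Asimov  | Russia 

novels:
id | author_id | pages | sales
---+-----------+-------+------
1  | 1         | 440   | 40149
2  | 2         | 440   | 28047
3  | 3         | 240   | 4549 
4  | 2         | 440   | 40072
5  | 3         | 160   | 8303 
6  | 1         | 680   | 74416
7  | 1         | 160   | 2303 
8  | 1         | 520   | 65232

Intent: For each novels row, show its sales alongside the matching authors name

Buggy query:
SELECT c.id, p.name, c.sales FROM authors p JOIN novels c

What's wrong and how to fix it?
Bug: Missing join condition: each novels row is matched to all authors rows instead of just its own

Fix: Add ON c.author_id = p.id to the JOIN

Corrected query:
SELECT c.id, p.name, c.sales FROM authors p JOIN novels c ON c.author_id = p.id

Result:
id | name    | sales
---+---------+------
1  | Orwell  | 40149
2  | Tolkien | 28047
3  | Austen  | 4549 
4  | Tolkien | 40072
5  | Austen  | 8303 
6  | Orwell  | 74416
7  | Orwell  | 2303 
8  | Orwell  | 65232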